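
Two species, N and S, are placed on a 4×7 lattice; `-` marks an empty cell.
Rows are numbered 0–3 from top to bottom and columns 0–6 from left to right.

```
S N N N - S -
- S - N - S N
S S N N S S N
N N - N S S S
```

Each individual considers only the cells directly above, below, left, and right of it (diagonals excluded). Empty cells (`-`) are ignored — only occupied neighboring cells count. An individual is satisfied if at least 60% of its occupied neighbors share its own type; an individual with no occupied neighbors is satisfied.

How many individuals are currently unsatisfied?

Row 0: (0,0)S 0/1 not · (0,1)N 1/3 not · (0,2)N 2/2 satisfied · (0,3)N 2/2 satisfied · (0,5)S 1/1 satisfied
Row 1: (1,1)S 1/2 not · (1,3)N 2/2 satisfied · (1,5)S 2/3 satisfied · (1,6)N 1/2 not
Row 2: (2,0)S 1/2 not · (2,1)S 2/4 not · (2,2)N 1/2 not · (2,3)N 3/4 satisfied · (2,4)S 2/3 satisfied · (2,5)S 3/4 satisfied · (2,6)N 1/3 not
Row 3: (3,0)N 1/2 not · (3,1)N 1/2 not · (3,3)N 1/2 not · (3,4)S 2/3 satisfied · (3,5)S 3/3 satisfied · (3,6)S 1/2 not
Unsatisfied: (0,0), (0,1), (1,1), (1,6), (2,0), (2,1), (2,2), (2,6), (3,0), (3,1), (3,3), (3,6) — 12 in total.

12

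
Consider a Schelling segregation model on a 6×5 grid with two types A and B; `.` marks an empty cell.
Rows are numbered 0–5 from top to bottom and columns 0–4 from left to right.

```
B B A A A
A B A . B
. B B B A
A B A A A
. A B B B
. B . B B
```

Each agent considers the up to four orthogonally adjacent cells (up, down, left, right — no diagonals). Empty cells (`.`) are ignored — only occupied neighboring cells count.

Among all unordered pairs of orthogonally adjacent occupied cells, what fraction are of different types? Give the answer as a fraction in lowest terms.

18/35

Scan each occupied cell's neighbors to the right and below so each pair is counted once.
From row 0: 3 unlike of 8 pairs (running 3/8).
From row 1: 4 unlike of 5 pairs (running 7/13).
From row 2: 3 unlike of 7 pairs (running 10/20).
From row 3: 6 unlike of 8 pairs (running 16/28).
From row 4: 2 unlike of 6 pairs (running 18/34).
From row 5: 0 unlike of 1 pairs (running 18/35).
Total adjacent occupied pairs: 35; unlike-type pairs: 18.
18/35 is already in lowest terms.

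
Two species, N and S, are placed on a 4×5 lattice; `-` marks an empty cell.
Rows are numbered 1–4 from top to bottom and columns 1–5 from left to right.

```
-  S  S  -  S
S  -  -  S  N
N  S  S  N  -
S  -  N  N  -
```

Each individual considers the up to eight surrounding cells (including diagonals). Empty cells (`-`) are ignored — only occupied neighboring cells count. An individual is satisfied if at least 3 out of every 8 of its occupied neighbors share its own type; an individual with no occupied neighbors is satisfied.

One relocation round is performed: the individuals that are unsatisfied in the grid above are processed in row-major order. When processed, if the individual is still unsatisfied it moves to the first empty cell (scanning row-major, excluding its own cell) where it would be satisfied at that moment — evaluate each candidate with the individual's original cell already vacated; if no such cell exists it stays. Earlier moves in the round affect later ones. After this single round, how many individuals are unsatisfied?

0

Initially unsatisfied (in order): (2,5), (3,1).
  (2,5) → (3,5).
  (3,1) → (2,5).
Resulting grid:
- S S - S
S - - S N
- S S N N
S - N N -
All satisfied now.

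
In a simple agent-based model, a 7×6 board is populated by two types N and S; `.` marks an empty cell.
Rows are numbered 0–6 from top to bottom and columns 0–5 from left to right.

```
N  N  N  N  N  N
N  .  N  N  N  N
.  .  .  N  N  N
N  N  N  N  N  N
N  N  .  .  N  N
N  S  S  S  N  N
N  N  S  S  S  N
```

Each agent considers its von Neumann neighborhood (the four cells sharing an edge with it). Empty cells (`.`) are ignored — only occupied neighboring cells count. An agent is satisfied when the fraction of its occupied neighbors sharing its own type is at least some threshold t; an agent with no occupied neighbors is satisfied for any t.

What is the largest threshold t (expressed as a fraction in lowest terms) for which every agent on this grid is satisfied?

Row 0: (0,0)N 2/2 · (0,1)N 2/2 · (0,2)N 3/3 · (0,3)N 3/3 · (0,4)N 3/3 · (0,5)N 2/2
Row 1: (1,0)N 1/1 · (1,2)N 2/2 · (1,3)N 4/4 · (1,4)N 4/4 · (1,5)N 3/3
Row 2: (2,3)N 3/3 · (2,4)N 4/4 · (2,5)N 3/3
Row 3: (3,0)N 2/2 · (3,1)N 3/3 · (3,2)N 2/2 · (3,3)N 3/3 · (3,4)N 4/4 · (3,5)N 3/3
Row 4: (4,0)N 3/3 · (4,1)N 2/3 · (4,4)N 3/3 · (4,5)N 3/3
Row 5: (5,0)N 2/3 · (5,1)S 1/4 · (5,2)S 3/3 · (5,3)S 2/3 · (5,4)N 2/4 · (5,5)N 3/3
Row 6: (6,0)N 2/2 · (6,1)N 1/3 · (6,2)S 2/3 · (6,3)S 3/3 · (6,4)S 1/3 · (6,5)N 1/2
The smallest same-type fraction is 1/4 at (5,1), which reduces to 1/4. Any threshold above that leaves this agent unsatisfied.

1/4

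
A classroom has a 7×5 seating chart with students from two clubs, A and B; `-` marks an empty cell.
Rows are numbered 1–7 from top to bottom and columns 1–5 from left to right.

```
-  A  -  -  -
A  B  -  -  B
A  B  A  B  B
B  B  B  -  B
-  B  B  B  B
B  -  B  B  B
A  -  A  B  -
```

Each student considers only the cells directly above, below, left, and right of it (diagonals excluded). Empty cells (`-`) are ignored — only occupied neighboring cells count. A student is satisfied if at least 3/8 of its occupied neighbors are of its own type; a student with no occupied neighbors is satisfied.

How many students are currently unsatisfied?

7

(1,2)A 0/1 not
(2,1)A 1/2 satisfied
(2,2)B 1/3 not
(2,5)B 1/1 satisfied
(3,1)A 1/3 not
(3,2)B 2/4 satisfied
(3,3)A 0/3 not
(3,4)B 1/2 satisfied
(3,5)B 3/3 satisfied
(4,1)B 1/2 satisfied
(4,2)B 4/4 satisfied
(4,3)B 2/3 satisfied
(4,5)B 2/2 satisfied
(5,2)B 2/2 satisfied
(5,3)B 4/4 satisfied
(5,4)B 3/3 satisfied
(5,5)B 3/3 satisfied
(6,1)B 0/1 not
(6,3)B 2/3 satisfied
(6,4)B 4/4 satisfied
(6,5)B 2/2 satisfied
(7,1)A 0/1 not
(7,3)A 0/2 not
(7,4)B 1/2 satisfied
Unsatisfied: (1,2), (2,2), (3,1), (3,3), (6,1), (7,1), (7,3) — 7 in total.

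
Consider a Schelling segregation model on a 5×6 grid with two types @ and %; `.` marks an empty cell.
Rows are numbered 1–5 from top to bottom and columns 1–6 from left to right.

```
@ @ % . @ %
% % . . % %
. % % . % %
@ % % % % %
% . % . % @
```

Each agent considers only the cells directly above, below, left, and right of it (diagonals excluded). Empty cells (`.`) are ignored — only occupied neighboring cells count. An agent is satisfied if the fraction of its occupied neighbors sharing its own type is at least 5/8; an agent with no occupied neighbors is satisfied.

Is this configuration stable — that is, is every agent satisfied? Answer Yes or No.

No

Row 1: (1,1)@ 1/2 ✗ · (1,2)@ 1/3 ✗ · (1,3)% 0/1 ✗ · (1,5)@ 0/2 ✗ · (1,6)% 1/2 ✗
Row 2: (2,1)% 1/2 ✗ · (2,2)% 2/3 ✓ · (2,5)% 2/3 ✓ · (2,6)% 3/3 ✓
Row 3: (3,2)% 3/3 ✓ · (3,3)% 2/2 ✓ · (3,5)% 3/3 ✓ · (3,6)% 3/3 ✓
Row 4: (4,1)@ 0/2 ✗ · (4,2)% 2/3 ✓ · (4,3)% 4/4 ✓ · (4,4)% 2/2 ✓ · (4,5)% 4/4 ✓ · (4,6)% 2/3 ✓
Row 5: (5,1)% 0/1 ✗ · (5,3)% 1/1 ✓ · (5,5)% 1/2 ✗ · (5,6)@ 0/2 ✗
For instance (1,1) has only 1/2 same-type neighbors, below 5/8.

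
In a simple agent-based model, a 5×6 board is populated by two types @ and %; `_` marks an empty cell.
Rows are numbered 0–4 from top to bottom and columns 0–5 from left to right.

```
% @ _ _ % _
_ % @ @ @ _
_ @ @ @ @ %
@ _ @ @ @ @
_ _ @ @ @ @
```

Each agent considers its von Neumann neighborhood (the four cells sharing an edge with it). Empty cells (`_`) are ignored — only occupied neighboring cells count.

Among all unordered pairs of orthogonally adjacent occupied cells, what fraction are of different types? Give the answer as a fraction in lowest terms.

Scan each occupied cell's neighbors to the right and below so each pair is counted once.
From row 0: 3 unlike of 3 pairs (running 3/3).
From row 1: 2 unlike of 7 pairs (running 5/10).
From row 2: 2 unlike of 8 pairs (running 7/18).
From row 3: 0 unlike of 7 pairs (running 7/25).
From row 4: 0 unlike of 3 pairs (running 7/28).
Total adjacent occupied pairs: 28; unlike-type pairs: 7.
7/28 reduces to 1/4.

1/4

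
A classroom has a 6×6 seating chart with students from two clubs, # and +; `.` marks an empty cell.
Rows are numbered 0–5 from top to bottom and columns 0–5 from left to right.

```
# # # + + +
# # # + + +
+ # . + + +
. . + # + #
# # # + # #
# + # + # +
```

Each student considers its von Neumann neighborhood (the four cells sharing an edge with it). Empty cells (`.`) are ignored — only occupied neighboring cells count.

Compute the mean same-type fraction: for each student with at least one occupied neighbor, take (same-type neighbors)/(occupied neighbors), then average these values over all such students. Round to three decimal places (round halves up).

0.573

(0,0)# 2/2
(0,1)# 3/3
(0,2)# 2/3
(0,3)+ 2/3
(0,4)+ 3/3
(0,5)+ 2/2
(1,0)# 2/3
(1,1)# 4/4
(1,2)# 2/3
(1,3)+ 3/4
(1,4)+ 4/4
(1,5)+ 3/3
(2,0)+ 0/2
(2,1)# 1/2
(2,3)+ 2/3
(2,4)+ 4/4
(2,5)+ 2/3
(3,2)+ 0/2
(3,3)# 0/4
(3,4)+ 1/4
(3,5)# 1/3
(4,0)# 2/2
(4,1)# 2/3
(4,2)# 2/4
(4,3)+ 1/4
(4,4)# 2/4
(4,5)# 2/3
(5,0)# 1/2
(5,1)+ 0/3
(5,2)# 1/3
(5,3)+ 1/3
(5,4)# 1/3
(5,5)+ 0/2
Sum over 33 students: 2/2 + 3/3 + 2/3 + 2/3 + 3/3 + 2/2 + 2/3 + 4/4 + 2/3 + 3/4 + 4/4 + 3/3 + 0/2 + 1/2 + 2/3 + 4/4 + 2/3 + 0/2 + 0/4 + 1/4 + 1/3 + 2/2 + 2/3 + 2/4 + 1/4 + 2/4 + 2/3 + 1/2 + 0/3 + 1/3 + 1/3 + 1/3 + 0/2 = 227/12; mean = 227/12 ÷ 33 = 227/396 = 0.573232… → 0.573.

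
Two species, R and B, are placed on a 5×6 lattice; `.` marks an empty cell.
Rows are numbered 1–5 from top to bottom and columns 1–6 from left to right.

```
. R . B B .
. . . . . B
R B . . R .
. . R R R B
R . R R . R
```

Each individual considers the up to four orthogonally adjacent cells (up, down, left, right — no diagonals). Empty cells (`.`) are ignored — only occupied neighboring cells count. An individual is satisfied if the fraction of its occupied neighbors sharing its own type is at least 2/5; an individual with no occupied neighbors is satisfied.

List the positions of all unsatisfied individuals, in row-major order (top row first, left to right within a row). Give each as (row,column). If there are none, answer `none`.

(1,2)R 0/0 satisfied
(1,4)B 1/1 satisfied
(1,5)B 1/1 satisfied
(2,6)B 0/0 satisfied
(3,1)R 0/1 not
(3,2)B 0/1 not
(3,5)R 1/1 satisfied
(4,3)R 2/2 satisfied
(4,4)R 3/3 satisfied
(4,5)R 2/3 satisfied
(4,6)B 0/2 not
(5,1)R 0/0 satisfied
(5,3)R 2/2 satisfied
(5,4)R 2/2 satisfied
(5,6)R 0/1 not

(3,1), (3,2), (4,6), (5,6)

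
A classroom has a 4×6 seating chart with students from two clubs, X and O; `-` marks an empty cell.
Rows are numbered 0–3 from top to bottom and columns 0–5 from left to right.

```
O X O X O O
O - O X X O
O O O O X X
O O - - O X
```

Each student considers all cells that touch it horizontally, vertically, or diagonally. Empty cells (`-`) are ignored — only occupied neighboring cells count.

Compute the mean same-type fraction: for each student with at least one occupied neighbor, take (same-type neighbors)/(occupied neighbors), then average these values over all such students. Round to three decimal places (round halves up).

Row 0: (0,0)O 1/2 · (0,1)X 0/4 · (0,2)O 1/4 · (0,3)X 2/5 · (0,4)O 2/5 · (0,5)O 2/3
Row 1: (1,0)O 3/4 · (1,2)O 4/7 · (1,3)X 3/8 · (1,4)X 4/8 · (1,5)O 2/5
Row 2: (2,0)O 4/4 · (2,1)O 6/6 · (2,2)O 4/5 · (2,3)O 3/6 · (2,4)X 4/7 · (2,5)X 3/5
Row 3: (3,0)O 3/3 · (3,1)O 4/4 · (3,4)O 1/4 · (3,5)X 2/3
Sum over 21 students: 1/2 + 0/4 + 1/4 + 2/5 + 2/5 + 2/3 + 3/4 + 4/7 + 3/8 + 4/8 + 2/5 + 4/4 + 6/6 + 4/5 + 3/6 + 4/7 + 3/5 + 3/3 + 4/4 + 1/4 + 2/3 = 10249/840; mean = 10249/840 ÷ 21 = 10249/17640 = 0.581009… → 0.581.

0.581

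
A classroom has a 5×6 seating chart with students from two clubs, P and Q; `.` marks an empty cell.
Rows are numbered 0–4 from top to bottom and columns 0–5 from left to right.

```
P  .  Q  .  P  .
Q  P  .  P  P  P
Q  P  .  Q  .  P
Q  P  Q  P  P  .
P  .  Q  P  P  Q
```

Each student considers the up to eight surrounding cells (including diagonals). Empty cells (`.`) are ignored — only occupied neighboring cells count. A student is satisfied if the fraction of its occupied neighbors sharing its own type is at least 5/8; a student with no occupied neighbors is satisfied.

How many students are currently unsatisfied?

(0,0)P 1/2 ✗
(0,2)Q 0/2 ✗
(0,4)P 3/3 ✓
(1,0)Q 1/4 ✗
(1,1)P 2/5 ✗
(1,3)P 2/4 ✗
(1,4)P 4/5 ✓
(1,5)P 3/3 ✓
(2,0)Q 2/5 ✗
(2,1)P 2/6 ✗
(2,3)Q 1/5 ✗
(2,5)P 3/3 ✓
(3,0)Q 1/4 ✗
(3,1)P 2/6 ✗
(3,2)Q 2/6 ✗
(3,3)P 3/6 ✗
(3,4)P 4/6 ✓
(4,0)P 1/2 ✗
(4,2)Q 1/4 ✗
(4,3)P 3/5 ✗
(4,4)P 3/4 ✓
(4,5)Q 0/2 ✗
Unsatisfied: (0,0), (0,2), (1,0), (1,1), (1,3), (2,0), (2,1), (2,3), (3,0), (3,1), (3,2), (3,3), (4,0), (4,2), (4,3), (4,5) — 16 in total.

16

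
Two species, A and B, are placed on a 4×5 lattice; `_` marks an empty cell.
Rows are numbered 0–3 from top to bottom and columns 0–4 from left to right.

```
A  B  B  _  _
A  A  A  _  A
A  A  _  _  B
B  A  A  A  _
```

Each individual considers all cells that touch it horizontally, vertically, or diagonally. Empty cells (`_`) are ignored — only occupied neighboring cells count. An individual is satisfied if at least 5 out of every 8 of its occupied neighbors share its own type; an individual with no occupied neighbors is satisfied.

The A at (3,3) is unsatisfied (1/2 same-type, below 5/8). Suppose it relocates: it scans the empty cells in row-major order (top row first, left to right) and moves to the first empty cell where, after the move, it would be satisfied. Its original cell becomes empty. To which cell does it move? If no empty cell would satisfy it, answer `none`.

(0,3)

Vacating (3,3). Empty cells in order:
  (0,3): 2/3 same-type → satisfied — stop here.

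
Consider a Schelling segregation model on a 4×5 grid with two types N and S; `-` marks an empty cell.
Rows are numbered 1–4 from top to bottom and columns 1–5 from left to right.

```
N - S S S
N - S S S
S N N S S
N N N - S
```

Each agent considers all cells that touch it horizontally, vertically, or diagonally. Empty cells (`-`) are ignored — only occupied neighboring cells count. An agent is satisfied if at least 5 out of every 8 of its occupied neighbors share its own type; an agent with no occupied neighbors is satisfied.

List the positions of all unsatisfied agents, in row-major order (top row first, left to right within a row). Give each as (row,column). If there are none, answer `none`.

(3,1), (3,3)

Row 1: (1,1)N 1/1 satisfied · (1,3)S 3/3 satisfied · (1,4)S 5/5 satisfied · (1,5)S 3/3 satisfied
Row 2: (2,1)N 2/3 satisfied · (2,3)S 4/6 satisfied · (2,4)S 7/8 satisfied · (2,5)S 5/5 satisfied
Row 3: (3,1)S 0/4 not · (3,2)N 5/7 satisfied · (3,3)N 3/6 not · (3,4)S 5/7 satisfied · (3,5)S 4/4 satisfied
Row 4: (4,1)N 2/3 satisfied · (4,2)N 4/5 satisfied · (4,3)N 3/4 satisfied · (4,5)S 2/2 satisfied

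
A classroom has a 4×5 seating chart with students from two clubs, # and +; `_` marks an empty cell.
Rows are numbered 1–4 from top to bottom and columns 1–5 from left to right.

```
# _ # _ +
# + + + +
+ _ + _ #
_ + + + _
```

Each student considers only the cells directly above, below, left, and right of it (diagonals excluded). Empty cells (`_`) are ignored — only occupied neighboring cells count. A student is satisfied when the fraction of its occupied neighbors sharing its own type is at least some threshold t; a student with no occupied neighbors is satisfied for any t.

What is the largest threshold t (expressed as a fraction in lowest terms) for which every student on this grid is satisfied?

Row 1: (1,1)# 1/1 · (1,3)# 0/1 · (1,5)+ 1/1
Row 2: (2,1)# 1/3 · (2,2)+ 1/2 · (2,3)+ 3/4 · (2,4)+ 2/2 · (2,5)+ 2/3
Row 3: (3,1)+ 0/1 · (3,3)+ 2/2 · (3,5)# 0/1
Row 4: (4,2)+ 1/1 · (4,3)+ 3/3 · (4,4)+ 1/1
The smallest same-type fraction is 0/1 at (1,3), which reduces to 0/1. Any threshold above that leaves this student unsatisfied.

0/1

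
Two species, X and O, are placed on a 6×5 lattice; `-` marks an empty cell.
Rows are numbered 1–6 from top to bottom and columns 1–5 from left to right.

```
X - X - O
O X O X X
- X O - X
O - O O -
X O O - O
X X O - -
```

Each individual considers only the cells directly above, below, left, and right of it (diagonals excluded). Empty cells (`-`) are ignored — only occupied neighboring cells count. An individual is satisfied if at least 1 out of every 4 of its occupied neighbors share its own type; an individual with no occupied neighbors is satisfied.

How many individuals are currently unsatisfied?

Row 1: (1,1)X 0/1 ✗ · (1,3)X 0/1 ✗ · (1,5)O 0/1 ✗
Row 2: (2,1)O 0/2 ✗ · (2,2)X 1/3 ✓ · (2,3)O 1/4 ✓ · (2,4)X 1/2 ✓ · (2,5)X 2/3 ✓
Row 3: (3,2)X 1/2 ✓ · (3,3)O 2/3 ✓ · (3,5)X 1/1 ✓
Row 4: (4,1)O 0/1 ✗ · (4,3)O 3/3 ✓ · (4,4)O 1/1 ✓
Row 5: (5,1)X 1/3 ✓ · (5,2)O 1/3 ✓ · (5,3)O 3/3 ✓ · (5,5)O 0/0 ✓
Row 6: (6,1)X 2/2 ✓ · (6,2)X 1/3 ✓ · (6,3)O 1/2 ✓
Unsatisfied: (1,1), (1,3), (1,5), (2,1), (4,1) — 5 in total.

5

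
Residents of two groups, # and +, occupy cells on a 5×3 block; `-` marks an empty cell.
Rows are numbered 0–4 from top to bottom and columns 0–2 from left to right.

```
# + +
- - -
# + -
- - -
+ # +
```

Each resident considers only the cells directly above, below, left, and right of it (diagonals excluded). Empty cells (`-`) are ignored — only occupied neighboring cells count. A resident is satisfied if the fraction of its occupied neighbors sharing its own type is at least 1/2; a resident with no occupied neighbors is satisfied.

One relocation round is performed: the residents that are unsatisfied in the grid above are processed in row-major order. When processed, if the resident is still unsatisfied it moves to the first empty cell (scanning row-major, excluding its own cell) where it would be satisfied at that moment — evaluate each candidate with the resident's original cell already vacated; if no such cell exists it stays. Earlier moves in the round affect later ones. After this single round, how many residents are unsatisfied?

Initially unsatisfied (in order): (0,0), (2,0), (2,1), (4,0), (4,1), (4,2).
  (0,0) → (1,0).
  (2,0): now satisfied by earlier moves; stays.
  (2,1) → (0,0).
  (4,0) → (1,1).
  (4,1) → (2,1).
  (4,2): now satisfied by earlier moves; stays.
Resulting grid:
+ + +
# + -
# # -
- - -
- - +
Unsatisfied now: (1,0), (1,1).

2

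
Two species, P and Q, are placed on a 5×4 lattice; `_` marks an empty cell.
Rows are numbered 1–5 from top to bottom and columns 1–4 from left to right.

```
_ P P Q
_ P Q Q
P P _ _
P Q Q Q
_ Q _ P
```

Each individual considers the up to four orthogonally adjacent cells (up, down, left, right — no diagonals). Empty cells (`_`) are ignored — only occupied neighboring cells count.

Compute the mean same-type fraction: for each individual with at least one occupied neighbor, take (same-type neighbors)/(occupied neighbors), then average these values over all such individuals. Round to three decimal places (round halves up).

0.643

(1,2)P 2/2
(1,3)P 1/3
(1,4)Q 1/2
(2,2)P 2/3
(2,3)Q 1/3
(2,4)Q 2/2
(3,1)P 2/2
(3,2)P 2/3
(4,1)P 1/2
(4,2)Q 2/4
(4,3)Q 2/2
(4,4)Q 1/2
(5,2)Q 1/1
(5,4)P 0/1
Sum over 14 individuals: 2/2 + 1/3 + 1/2 + 2/3 + 1/3 + 2/2 + 2/2 + 2/3 + 1/2 + 2/4 + 2/2 + 1/2 + 1/1 + 0/1 = 9; mean = 9 ÷ 14 = 9/14 = 0.642857… → 0.643.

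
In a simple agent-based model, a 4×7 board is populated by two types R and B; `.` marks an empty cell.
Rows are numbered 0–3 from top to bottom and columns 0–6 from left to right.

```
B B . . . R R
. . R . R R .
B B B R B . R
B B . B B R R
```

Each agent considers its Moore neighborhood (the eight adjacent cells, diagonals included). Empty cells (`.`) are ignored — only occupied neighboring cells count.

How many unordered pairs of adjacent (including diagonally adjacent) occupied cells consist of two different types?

Scan each occupied cell's neighbors to the right and below (and the two forward diagonals) so each pair is counted once.
From row 0: 1 unlike of 6 pairs (running 1/6).
From row 1: 4 unlike of 8 pairs (running 5/14).
From row 2: 5 unlike of 17 pairs (running 10/31).
From row 3: 1 unlike of 4 pairs (running 11/35).
Total adjacent occupied pairs: 35; unlike-type pairs: 11.

11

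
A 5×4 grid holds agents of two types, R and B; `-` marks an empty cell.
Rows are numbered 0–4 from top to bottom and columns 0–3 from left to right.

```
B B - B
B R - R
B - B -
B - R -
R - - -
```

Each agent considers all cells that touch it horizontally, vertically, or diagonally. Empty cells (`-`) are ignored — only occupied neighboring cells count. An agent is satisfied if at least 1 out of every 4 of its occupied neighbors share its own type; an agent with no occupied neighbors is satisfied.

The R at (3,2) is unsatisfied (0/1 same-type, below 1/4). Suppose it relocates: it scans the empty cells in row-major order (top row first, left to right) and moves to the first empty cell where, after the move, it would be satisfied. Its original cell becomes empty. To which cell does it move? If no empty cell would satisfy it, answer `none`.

(0,2)

Vacating (3,2). Empty cells in order:
  (0,2): 2/4 same-type → satisfied — stop here.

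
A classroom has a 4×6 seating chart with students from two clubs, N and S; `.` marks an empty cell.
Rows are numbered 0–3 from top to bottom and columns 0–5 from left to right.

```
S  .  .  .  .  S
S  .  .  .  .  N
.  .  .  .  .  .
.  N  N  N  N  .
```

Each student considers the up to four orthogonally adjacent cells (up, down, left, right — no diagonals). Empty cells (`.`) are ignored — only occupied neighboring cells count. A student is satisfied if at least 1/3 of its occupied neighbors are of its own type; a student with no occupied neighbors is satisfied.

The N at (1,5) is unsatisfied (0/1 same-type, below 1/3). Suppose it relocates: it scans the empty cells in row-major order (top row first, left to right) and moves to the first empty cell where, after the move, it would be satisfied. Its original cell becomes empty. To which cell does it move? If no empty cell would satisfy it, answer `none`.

(0,2)

Vacating (1,5). Empty cells in order:
  (0,1): 0/1 same-type → still unsatisfied.
  (0,2): 0/0 same-type → satisfied — stop here.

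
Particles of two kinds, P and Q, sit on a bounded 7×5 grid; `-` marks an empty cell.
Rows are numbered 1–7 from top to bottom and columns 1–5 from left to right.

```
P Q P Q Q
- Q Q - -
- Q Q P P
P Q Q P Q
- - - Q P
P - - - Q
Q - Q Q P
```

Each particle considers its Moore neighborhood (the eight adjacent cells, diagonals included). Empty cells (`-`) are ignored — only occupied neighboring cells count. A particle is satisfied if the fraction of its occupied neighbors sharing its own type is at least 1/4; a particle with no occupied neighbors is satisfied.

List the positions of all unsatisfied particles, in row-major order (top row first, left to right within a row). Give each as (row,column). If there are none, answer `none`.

(1,1)P 0/2 unhappy
(1,2)Q 2/4 ok
(1,3)P 0/4 unhappy
(1,4)Q 2/3 ok
(1,5)Q 1/1 ok
(2,2)Q 4/6 ok
(2,3)Q 5/7 ok
(3,2)Q 5/6 ok
(3,3)Q 5/7 ok
(3,4)P 2/6 ok
(3,5)P 2/3 ok
(4,1)P 0/2 unhappy
(4,2)Q 3/4 ok
(4,3)Q 4/6 ok
(4,4)P 3/7 ok
(4,5)Q 1/5 unhappy
(5,4)Q 3/5 ok
(5,5)P 1/4 ok
(6,1)P 0/1 unhappy
(6,5)Q 2/4 ok
(7,1)Q 0/1 unhappy
(7,3)Q 1/1 ok
(7,4)Q 2/3 ok
(7,5)P 0/2 unhappy

(1,1), (1,3), (4,1), (4,5), (6,1), (7,1), (7,5)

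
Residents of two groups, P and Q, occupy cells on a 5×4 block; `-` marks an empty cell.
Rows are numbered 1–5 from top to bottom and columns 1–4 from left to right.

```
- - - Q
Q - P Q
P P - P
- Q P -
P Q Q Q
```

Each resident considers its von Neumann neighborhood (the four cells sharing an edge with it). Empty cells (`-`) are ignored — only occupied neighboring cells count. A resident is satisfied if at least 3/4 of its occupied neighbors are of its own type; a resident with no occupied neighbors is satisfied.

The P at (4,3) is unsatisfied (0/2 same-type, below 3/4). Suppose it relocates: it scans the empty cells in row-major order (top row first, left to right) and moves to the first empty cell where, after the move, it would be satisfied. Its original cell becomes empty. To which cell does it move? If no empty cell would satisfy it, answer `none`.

(1,2)

Vacating (4,3). Empty cells in order:
  (1,1): 0/1 same-type → still unsatisfied.
  (1,2): 0/0 same-type → satisfied — stop here.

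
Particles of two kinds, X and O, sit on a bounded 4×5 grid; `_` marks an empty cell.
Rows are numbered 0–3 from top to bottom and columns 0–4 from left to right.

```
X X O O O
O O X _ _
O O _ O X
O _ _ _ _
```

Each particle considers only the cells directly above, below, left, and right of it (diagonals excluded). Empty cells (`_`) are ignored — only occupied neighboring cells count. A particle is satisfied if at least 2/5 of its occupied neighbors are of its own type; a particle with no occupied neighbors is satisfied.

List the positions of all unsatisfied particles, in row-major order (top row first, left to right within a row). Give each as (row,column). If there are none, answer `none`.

(0,0)X 1/2 ok
(0,1)X 1/3 unhappy
(0,2)O 1/3 unhappy
(0,3)O 2/2 ok
(0,4)O 1/1 ok
(1,0)O 2/3 ok
(1,1)O 2/4 ok
(1,2)X 0/2 unhappy
(2,0)O 3/3 ok
(2,1)O 2/2 ok
(2,3)O 0/1 unhappy
(2,4)X 0/1 unhappy
(3,0)O 1/1 ok

(0,1), (0,2), (1,2), (2,3), (2,4)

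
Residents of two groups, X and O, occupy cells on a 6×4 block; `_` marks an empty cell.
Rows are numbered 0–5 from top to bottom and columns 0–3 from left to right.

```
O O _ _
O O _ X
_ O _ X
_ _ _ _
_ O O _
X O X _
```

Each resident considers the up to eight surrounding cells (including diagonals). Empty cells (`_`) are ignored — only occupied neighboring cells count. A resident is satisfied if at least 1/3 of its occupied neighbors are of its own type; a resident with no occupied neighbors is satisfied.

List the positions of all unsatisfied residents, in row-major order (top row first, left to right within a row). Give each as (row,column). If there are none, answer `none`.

(5,0), (5,2)

Row 0: (0,0)O 3/3 ✓ · (0,1)O 3/3 ✓
Row 1: (1,0)O 4/4 ✓ · (1,1)O 4/4 ✓ · (1,3)X 1/1 ✓
Row 2: (2,1)O 2/2 ✓ · (2,3)X 1/1 ✓
Row 4: (4,1)O 2/4 ✓ · (4,2)O 2/3 ✓
Row 5: (5,0)X 0/2 ✗ · (5,1)O 2/4 ✓ · (5,2)X 0/3 ✗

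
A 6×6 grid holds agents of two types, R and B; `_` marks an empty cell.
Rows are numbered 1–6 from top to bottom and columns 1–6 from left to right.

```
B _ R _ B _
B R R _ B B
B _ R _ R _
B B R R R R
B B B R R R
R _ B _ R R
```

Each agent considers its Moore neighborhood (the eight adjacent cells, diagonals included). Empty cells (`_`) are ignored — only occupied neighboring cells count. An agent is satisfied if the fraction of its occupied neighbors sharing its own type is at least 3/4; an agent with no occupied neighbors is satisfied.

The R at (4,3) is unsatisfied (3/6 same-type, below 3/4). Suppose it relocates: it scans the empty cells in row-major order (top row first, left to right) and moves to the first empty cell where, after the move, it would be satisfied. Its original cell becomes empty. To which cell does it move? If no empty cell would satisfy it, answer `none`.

(3,4)

Vacating (4,3). Empty cells in order:
  (1,2): 3/5 same-type → still unsatisfied.
  (1,4): 2/4 same-type → still unsatisfied.
  (1,6): 0/3 same-type → still unsatisfied.
  (2,4): 4/6 same-type → still unsatisfied.
  (3,2): 3/7 same-type → still unsatisfied.
  (3,4): 5/6 same-type → satisfied — stop here.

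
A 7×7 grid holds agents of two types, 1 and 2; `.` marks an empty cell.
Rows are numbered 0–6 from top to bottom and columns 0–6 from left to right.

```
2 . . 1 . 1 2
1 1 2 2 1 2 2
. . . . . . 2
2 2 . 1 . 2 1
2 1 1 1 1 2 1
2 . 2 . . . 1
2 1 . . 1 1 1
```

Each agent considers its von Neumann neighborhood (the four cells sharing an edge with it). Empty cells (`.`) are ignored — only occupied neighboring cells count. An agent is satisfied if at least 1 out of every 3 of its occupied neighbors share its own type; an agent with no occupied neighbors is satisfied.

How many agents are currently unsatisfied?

(0,0)2 0/1 unhappy
(0,3)1 0/1 unhappy
(0,5)1 0/2 unhappy
(0,6)2 1/2 ok
(1,0)1 1/2 ok
(1,1)1 1/2 ok
(1,2)2 1/2 ok
(1,3)2 1/3 ok
(1,4)1 0/2 unhappy
(1,5)2 1/3 ok
(1,6)2 3/3 ok
(2,6)2 1/2 ok
(3,0)2 2/2 ok
(3,1)2 1/2 ok
(3,3)1 1/1 ok
(3,5)2 1/2 ok
(3,6)1 1/3 ok
(4,0)2 2/3 ok
(4,1)1 1/3 ok
(4,2)1 2/3 ok
(4,3)1 3/3 ok
(4,4)1 1/2 ok
(4,5)2 1/3 ok
(4,6)1 2/3 ok
(5,0)2 2/2 ok
(5,2)2 0/1 unhappy
(5,6)1 2/2 ok
(6,0)2 1/2 ok
(6,1)1 0/1 unhappy
(6,4)1 1/1 ok
(6,5)1 2/2 ok
(6,6)1 2/2 ok
Unsatisfied: (0,0), (0,3), (0,5), (1,4), (5,2), (6,1) — 6 in total.

6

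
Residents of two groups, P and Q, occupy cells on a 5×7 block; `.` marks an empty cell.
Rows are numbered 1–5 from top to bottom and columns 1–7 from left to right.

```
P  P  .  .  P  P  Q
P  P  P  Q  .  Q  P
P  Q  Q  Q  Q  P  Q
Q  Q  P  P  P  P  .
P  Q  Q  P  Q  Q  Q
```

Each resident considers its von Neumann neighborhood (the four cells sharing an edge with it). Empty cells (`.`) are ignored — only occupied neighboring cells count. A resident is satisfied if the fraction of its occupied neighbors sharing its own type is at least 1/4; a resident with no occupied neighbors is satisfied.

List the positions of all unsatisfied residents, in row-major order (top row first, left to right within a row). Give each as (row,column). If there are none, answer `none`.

(1,7), (2,6), (2,7), (3,7), (5,1)

Row 1: (1,1)P 2/2 ok · (1,2)P 2/2 ok · (1,5)P 1/1 ok · (1,6)P 1/3 ok · (1,7)Q 0/2 unhappy
Row 2: (2,1)P 3/3 ok · (2,2)P 3/4 ok · (2,3)P 1/3 ok · (2,4)Q 1/2 ok · (2,6)Q 0/3 unhappy · (2,7)P 0/3 unhappy
Row 3: (3,1)P 1/3 ok · (3,2)Q 2/4 ok · (3,3)Q 2/4 ok · (3,4)Q 3/4 ok · (3,5)Q 1/3 ok · (3,6)P 1/4 ok · (3,7)Q 0/2 unhappy
Row 4: (4,1)Q 1/3 ok · (4,2)Q 3/4 ok · (4,3)P 1/4 ok · (4,4)P 3/4 ok · (4,5)P 2/4 ok · (4,6)P 2/3 ok
Row 5: (5,1)P 0/2 unhappy · (5,2)Q 2/3 ok · (5,3)Q 1/3 ok · (5,4)P 1/3 ok · (5,5)Q 1/3 ok · (5,6)Q 2/3 ok · (5,7)Q 1/1 ok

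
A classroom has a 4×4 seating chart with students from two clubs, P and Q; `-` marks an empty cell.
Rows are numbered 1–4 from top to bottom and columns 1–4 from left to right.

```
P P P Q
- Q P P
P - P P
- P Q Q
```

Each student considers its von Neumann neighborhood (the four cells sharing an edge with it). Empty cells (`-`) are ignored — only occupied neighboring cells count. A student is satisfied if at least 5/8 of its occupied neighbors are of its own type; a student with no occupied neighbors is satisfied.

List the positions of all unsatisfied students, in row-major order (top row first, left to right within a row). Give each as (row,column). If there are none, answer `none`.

(1,4), (2,2), (4,2), (4,3), (4,4)

(1,1)P 1/1 ✓
(1,2)P 2/3 ✓
(1,3)P 2/3 ✓
(1,4)Q 0/2 ✗
(2,2)Q 0/2 ✗
(2,3)P 3/4 ✓
(2,4)P 2/3 ✓
(3,1)P 0/0 ✓
(3,3)P 2/3 ✓
(3,4)P 2/3 ✓
(4,2)P 0/1 ✗
(4,3)Q 1/3 ✗
(4,4)Q 1/2 ✗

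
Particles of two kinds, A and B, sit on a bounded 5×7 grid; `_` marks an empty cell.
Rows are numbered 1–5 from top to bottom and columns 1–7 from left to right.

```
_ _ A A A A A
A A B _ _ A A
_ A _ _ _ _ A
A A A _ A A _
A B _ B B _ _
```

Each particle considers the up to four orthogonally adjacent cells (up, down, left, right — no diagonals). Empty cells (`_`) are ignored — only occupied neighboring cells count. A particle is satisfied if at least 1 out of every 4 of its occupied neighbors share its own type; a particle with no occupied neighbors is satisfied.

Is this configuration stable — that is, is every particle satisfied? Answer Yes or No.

No

Row 1: (1,3)A 1/2 ok · (1,4)A 2/2 ok · (1,5)A 2/2 ok · (1,6)A 3/3 ok · (1,7)A 2/2 ok
Row 2: (2,1)A 1/1 ok · (2,2)A 2/3 ok · (2,3)B 0/2 unhappy · (2,6)A 2/2 ok · (2,7)A 3/3 ok
Row 3: (3,2)A 2/2 ok · (3,7)A 1/1 ok
Row 4: (4,1)A 2/2 ok · (4,2)A 3/4 ok · (4,3)A 1/1 ok · (4,5)A 1/2 ok · (4,6)A 1/1 ok
Row 5: (5,1)A 1/2 ok · (5,2)B 0/2 unhappy · (5,4)B 1/1 ok · (5,5)B 1/2 ok
For instance (2,3) has only 0/2 same-type neighbors, below 1/4.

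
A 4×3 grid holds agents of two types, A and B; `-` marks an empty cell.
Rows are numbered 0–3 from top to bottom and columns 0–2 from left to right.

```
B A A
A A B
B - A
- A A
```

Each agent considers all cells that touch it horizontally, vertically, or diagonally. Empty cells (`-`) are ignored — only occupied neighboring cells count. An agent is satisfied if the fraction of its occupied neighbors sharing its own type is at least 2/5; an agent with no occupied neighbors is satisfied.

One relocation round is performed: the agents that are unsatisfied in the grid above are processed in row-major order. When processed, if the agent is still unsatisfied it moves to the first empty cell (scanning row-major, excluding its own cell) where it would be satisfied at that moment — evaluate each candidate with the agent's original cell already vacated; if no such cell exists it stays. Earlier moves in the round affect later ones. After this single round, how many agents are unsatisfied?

2

Initially unsatisfied (in order): (0,0), (1,2), (2,0).
  (0,0) → (3,0).
  (1,2): no empty cell satisfies it; stays.
  (2,0): no empty cell satisfies it; stays.
Resulting grid:
- A A
A A B
B - A
B A A
Unsatisfied now: (1,2), (2,0).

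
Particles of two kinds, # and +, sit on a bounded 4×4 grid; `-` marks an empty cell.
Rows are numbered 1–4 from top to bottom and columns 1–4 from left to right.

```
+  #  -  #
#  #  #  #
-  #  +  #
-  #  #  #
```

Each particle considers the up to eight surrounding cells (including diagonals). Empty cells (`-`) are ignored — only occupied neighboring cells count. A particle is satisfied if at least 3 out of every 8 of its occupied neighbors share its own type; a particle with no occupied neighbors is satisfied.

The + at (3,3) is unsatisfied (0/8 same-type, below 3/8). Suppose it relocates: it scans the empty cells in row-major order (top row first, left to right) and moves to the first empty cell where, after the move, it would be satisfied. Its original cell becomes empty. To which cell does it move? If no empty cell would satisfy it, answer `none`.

Vacating (3,3). Empty cells in order:
  (1,3): 0/5 same-type → still unsatisfied.
  (3,1): 0/4 same-type → still unsatisfied.
  (4,1): 0/2 same-type → still unsatisfied.

none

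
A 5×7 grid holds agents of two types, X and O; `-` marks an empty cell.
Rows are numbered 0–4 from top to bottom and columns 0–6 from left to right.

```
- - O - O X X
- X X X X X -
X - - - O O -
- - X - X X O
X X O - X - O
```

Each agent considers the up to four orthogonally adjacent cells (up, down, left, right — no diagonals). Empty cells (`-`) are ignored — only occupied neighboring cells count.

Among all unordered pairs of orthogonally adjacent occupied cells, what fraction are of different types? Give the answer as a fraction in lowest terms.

10/21

Scan each occupied cell's neighbors to the right and below so each pair is counted once.
Row 0: O(0,2)–X(1,2)≠ O(0,4)–X(0,5)≠ O(0,4)–X(1,4)≠ X(0,5)–X(0,6)= X(0,5)–X(1,5)=  → 3/5 unlike.
Row 1: X(1,1)–X(1,2)= X(1,2)–X(1,3)= X(1,3)–X(1,4)= X(1,4)–X(1,5)= X(1,4)–O(2,4)≠ X(1,5)–O(2,5)≠  → 2/6 unlike.
Row 2: O(2,4)–O(2,5)= O(2,4)–X(3,4)≠ O(2,5)–X(3,5)≠  → 2/3 unlike.
Row 3: X(3,2)–O(4,2)≠ X(3,4)–X(3,5)= X(3,4)–X(4,4)= X(3,5)–O(3,6)≠ O(3,6)–O(4,6)=  → 2/5 unlike.
Row 4: X(4,0)–X(4,1)= X(4,1)–O(4,2)≠  → 1/2 unlike.
Total adjacent occupied pairs: 21; unlike-type pairs: 10.
10/21 is already in lowest terms.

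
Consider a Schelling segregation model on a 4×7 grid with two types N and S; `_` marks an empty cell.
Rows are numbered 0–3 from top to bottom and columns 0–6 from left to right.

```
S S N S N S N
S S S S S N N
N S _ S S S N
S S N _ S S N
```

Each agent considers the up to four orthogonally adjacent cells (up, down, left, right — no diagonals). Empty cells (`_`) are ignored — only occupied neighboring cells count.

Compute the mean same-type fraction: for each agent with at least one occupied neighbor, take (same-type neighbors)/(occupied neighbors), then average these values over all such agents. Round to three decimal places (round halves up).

0.567

(0,0)S 2/2
(0,1)S 2/3
(0,2)N 0/3
(0,3)S 1/3
(0,4)N 0/3
(0,5)S 0/3
(0,6)N 1/2
(1,0)S 2/3
(1,1)S 4/4
(1,2)S 2/3
(1,3)S 4/4
(1,4)S 2/4
(1,5)N 1/4
(1,6)N 3/3
(2,0)N 0/3
(2,1)S 2/3
(2,3)S 2/2
(2,4)S 4/4
(2,5)S 2/4
(2,6)N 2/3
(3,0)S 1/2
(3,1)S 2/3
(3,2)N 0/1
(3,4)S 2/2
(3,5)S 2/3
(3,6)N 1/2
Sum over 26 agents: 2/2 + 2/3 + 0/3 + 1/3 + 0/3 + 0/3 + 1/2 + 2/3 + 4/4 + 2/3 + 4/4 + 2/4 + 1/4 + 3/3 + 0/3 + 2/3 + 2/2 + 4/4 + 2/4 + 2/3 + 1/2 + 2/3 + 0/1 + 2/2 + 2/3 + 1/2 = 59/4; mean = 59/4 ÷ 26 = 59/104 = 0.567307… → 0.567.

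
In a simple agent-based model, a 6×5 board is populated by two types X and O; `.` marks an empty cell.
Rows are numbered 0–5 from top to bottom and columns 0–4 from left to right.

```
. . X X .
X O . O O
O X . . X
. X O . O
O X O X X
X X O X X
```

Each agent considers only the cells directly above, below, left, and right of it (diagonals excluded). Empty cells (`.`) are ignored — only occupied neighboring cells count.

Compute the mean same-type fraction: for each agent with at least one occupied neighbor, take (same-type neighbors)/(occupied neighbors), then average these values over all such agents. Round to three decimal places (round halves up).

Row 0: (0,2)X 1/1 · (0,3)X 1/2
Row 1: (1,0)X 0/2 · (1,1)O 0/2 · (1,3)O 1/2 · (1,4)O 1/2
Row 2: (2,0)O 0/2 · (2,1)X 1/3 · (2,4)X 0/2
Row 3: (3,1)X 2/3 · (3,2)O 1/2 · (3,4)O 0/2
Row 4: (4,0)O 0/2 · (4,1)X 2/4 · (4,2)O 2/4 · (4,3)X 2/3 · (4,4)X 2/3
Row 5: (5,0)X 1/2 · (5,1)X 2/3 · (5,2)O 1/3 · (5,3)X 2/3 · (5,4)X 2/2
Sum over 22 agents: 1/1 + 1/2 + 0/2 + 0/2 + 1/2 + 1/2 + 0/2 + 1/3 + 0/2 + 2/3 + 1/2 + 0/2 + 0/2 + 2/4 + 2/4 + 2/3 + 2/3 + 1/2 + 2/3 + 1/3 + 2/3 + 2/2 = 19/2; mean = 19/2 ÷ 22 = 19/44 = 0.431818… → 0.432.

0.432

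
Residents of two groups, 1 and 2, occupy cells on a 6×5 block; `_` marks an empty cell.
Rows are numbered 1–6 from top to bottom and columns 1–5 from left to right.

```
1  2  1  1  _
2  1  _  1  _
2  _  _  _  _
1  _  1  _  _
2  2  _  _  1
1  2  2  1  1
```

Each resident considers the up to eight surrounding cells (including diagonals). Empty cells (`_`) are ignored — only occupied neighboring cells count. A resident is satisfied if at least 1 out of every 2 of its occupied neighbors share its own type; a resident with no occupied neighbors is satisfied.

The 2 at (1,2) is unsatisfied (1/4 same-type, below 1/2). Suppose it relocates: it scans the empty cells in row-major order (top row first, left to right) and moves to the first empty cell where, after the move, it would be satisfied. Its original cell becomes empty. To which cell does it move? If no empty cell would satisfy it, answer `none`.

Vacating (1,2). Empty cells in order:
  (1,5): 0/2 same-type → still unsatisfied.
  (2,3): 0/4 same-type → still unsatisfied.
  (2,5): 0/2 same-type → still unsatisfied.
  (3,2): 2/5 same-type → still unsatisfied.
  (3,3): 0/3 same-type → still unsatisfied.
  (3,4): 0/2 same-type → still unsatisfied.
  (3,5): 0/1 same-type → still unsatisfied.
  (4,2): 3/5 same-type → satisfied — stop here.

(4,2)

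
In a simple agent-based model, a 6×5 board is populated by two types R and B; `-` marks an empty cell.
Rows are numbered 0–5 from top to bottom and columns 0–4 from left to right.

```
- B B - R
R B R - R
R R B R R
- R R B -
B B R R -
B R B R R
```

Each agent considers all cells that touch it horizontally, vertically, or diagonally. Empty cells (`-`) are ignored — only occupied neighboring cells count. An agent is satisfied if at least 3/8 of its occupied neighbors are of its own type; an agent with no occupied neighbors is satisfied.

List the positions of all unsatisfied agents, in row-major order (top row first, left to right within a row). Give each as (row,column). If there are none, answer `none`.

(1,2), (2,2), (3,3), (5,1), (5,2)

(0,1)B 2/4 satisfied
(0,2)B 2/3 satisfied
(0,4)R 1/1 satisfied
(1,0)R 2/4 satisfied
(1,1)B 3/7 satisfied
(1,2)R 2/6 not
(1,4)R 3/3 satisfied
(2,0)R 3/4 satisfied
(2,1)R 5/7 satisfied
(2,2)B 2/7 not
(2,3)R 4/6 satisfied
(2,4)R 2/3 satisfied
(3,1)R 4/7 satisfied
(3,2)R 5/8 satisfied
(3,3)B 1/6 not
(4,0)B 2/4 satisfied
(4,1)B 3/7 satisfied
(4,2)R 5/8 satisfied
(4,3)R 4/6 satisfied
(5,0)B 2/3 satisfied
(5,1)R 1/5 not
(5,2)B 1/5 not
(5,3)R 3/4 satisfied
(5,4)R 2/2 satisfied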